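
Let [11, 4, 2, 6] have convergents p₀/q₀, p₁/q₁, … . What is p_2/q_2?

101/9

Using pₖ = aₖpₖ₋₁ + pₖ₋₂, qₖ = aₖqₖ₋₁ + qₖ₋₂ (with p₋₁=1, p₋₂=0, q₋₁=0, q₋₂=1):
  k=0: a=11, p=11, q=1
  k=1: a=4, p=45, q=4
  k=2: a=2, p=101, q=9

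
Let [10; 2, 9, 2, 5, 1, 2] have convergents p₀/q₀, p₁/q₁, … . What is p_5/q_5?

2713/259

Using pₖ = aₖpₖ₋₁ + pₖ₋₂, qₖ = aₖqₖ₋₁ + qₖ₋₂ (with p₋₁=1, p₋₂=0, q₋₁=0, q₋₂=1):
  k=0: a=10, p=10, q=1
  k=1: a=2, p=21, q=2
  k=2: a=9, p=199, q=19
  k=3: a=2, p=419, q=40
  k=4: a=5, p=2294, q=219
  k=5: a=1, p=2713, q=259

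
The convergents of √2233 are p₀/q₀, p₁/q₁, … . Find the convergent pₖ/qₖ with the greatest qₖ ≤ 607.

10207/216

√2233 = [47; 3, 1, 12, 1, 3, 94, …] (period length 6).
Convergents:
  p_0/q_0 = 47/1
  p_1/q_1 = 142/3
  p_2/q_2 = 189/4
  p_3/q_3 = 2410/51
  p_4/q_4 = 2599/55
  p_5/q_5 = 10207/216
  p_6/q_6 = 962057/20359
q_5 = 216 ≤ 607 < 20359 = q_6, so the answer is 10207/216.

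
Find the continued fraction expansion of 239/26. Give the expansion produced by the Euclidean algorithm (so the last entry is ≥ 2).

239 = 9·26 + 5
26 = 5·5 + 1
5 = 5·1 + 0  (stop)
So 239/26 = [9; 5, 5].

[9; 5, 5]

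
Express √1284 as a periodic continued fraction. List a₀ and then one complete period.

a₀ = ⌊√1284⌋ = 35.

[35; 1, 4, 1, 70]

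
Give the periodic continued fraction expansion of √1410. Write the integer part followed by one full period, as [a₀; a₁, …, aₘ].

[37; 1, 1, 4, 1, 1, 74]

a₀ = ⌊√1410⌋ = 37.
With m₀=0, d₀=1 and mₖ₊₁ = dₖaₖ − mₖ, dₖ₊₁ = (n − mₖ₊₁²)/dₖ, aₖ₊₁ = ⌊(a₀+mₖ₊₁)/dₖ₊₁⌋:
  k=1: m=37, d=41, a=1
  k=2: m=4, d=34, a=1
  k=3: m=30, d=15, a=4
  k=4: m=30, d=34, a=1
  k=5: m=4, d=41, a=1
  k=6: m=37, d=1, a=74
d=1 and a=2a₀=74 at k=6, so the next step gives (m, d) = (37, 41) again — its k=1 value — and the period has length 6.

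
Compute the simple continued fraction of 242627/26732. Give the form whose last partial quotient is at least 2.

[9; 13, 9, 16, 14]

242627 = 9×26732 + 2039
26732 = 13×2039 + 225
2039 = 9×225 + 14
225 = 16×14 + 1
14 = 14×1 + 0  (stop)
So 242627/26732 = [9; 13, 9, 16, 14].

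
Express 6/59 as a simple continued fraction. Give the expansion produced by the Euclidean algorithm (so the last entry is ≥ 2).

6 = 0×59 + 6
59 = 9×6 + 5
6 = 1×5 + 1
5 = 5×1 + 0  (stop)
So 6/59 = [0; 9, 1, 5].

[0; 9, 1, 5]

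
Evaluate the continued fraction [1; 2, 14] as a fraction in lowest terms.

Fold from the inside: start with 14/1.
  2 + 1/14 = 29/14
  1 + 14/29 = 43/29

43/29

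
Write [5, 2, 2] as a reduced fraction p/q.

27/5

Fold from the inside: start with 2/1.
  2 + 1/2 = 5/2
  5 + 2/5 = 27/5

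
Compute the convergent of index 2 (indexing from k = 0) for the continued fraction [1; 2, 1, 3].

4/3

Using pₖ = aₖpₖ₋₁ + pₖ₋₂, qₖ = aₖqₖ₋₁ + qₖ₋₂ (with p₋₁=1, p₋₂=0, q₋₁=0, q₋₂=1):
  k=0: a=1, p=1, q=1
  k=1: a=2, p=3, q=2
  k=2: a=1, p=4, q=3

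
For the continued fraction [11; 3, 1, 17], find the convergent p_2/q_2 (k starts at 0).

Using pₖ = aₖpₖ₋₁ + pₖ₋₂, qₖ = aₖqₖ₋₁ + qₖ₋₂ (with p₋₁=1, p₋₂=0, q₋₁=0, q₋₂=1):
  k=0: a=11, p=11, q=1
  k=1: a=3, p=34, q=3
  k=2: a=1, p=45, q=4

45/4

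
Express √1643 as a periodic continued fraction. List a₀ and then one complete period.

a₀ = ⌊√1643⌋ = 40.
With m₀=0, d₀=1 and mₖ₊₁ = dₖaₖ − mₖ, dₖ₊₁ = (n − mₖ₊₁²)/dₖ, aₖ₊₁ = ⌊(a₀+mₖ₊₁)/dₖ₊₁⌋:
  k=1: m=40, d=43, a=1
  k=2: m=3, d=38, a=1
  k=3: m=35, d=11, a=6
  k=4: m=31, d=62, a=1
  k=5: m=31, d=11, a=6
  k=6: m=35, d=38, a=1
  k=7: m=3, d=43, a=1
  k=8: m=40, d=1, a=80
d=1 and a=2a₀=80 at k=8, so the next step gives (m, d) = (40, 43) again — its k=1 value — and the period has length 8.

[40; 1, 1, 6, 1, 6, 1, 1, 80]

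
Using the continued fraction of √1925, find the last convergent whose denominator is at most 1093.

30844/703

√1925 = [43; 1, 6, 1, 86, …] (period length 4).
Convergents:
  p_0/q_0 = 43/1
  p_1/q_1 = 44/1
  p_2/q_2 = 307/7
  p_3/q_3 = 351/8
  p_4/q_4 = 30493/695
  p_5/q_5 = 30844/703
  p_6/q_6 = 215557/4913
q_5 = 703 ≤ 1093 < 4913 = q_6, so the answer is 30844/703.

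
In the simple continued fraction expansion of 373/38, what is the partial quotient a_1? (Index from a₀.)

373 = 9·38 + 31   →  a_0 = 9
38 = 1·31 + 7   →  a_1 = 1

1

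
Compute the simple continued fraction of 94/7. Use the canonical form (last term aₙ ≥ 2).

[13; 2, 3]

94 = 13×7 + 3
7 = 2×3 + 1
3 = 3×1 + 0  (stop)
So 94/7 = [13; 2, 3].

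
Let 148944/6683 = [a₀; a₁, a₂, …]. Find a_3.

15

148944 = 22·6683 + 1918   →  a_0 = 22
6683 = 3·1918 + 929   →  a_1 = 3
1918 = 2·929 + 60   →  a_2 = 2
929 = 15·60 + 29   →  a_3 = 15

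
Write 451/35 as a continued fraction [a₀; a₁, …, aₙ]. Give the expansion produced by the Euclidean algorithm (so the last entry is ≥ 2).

[12; 1, 7, 1, 3]

451 = 12×35 + 31
35 = 1×31 + 4
31 = 7×4 + 3
4 = 1×3 + 1
3 = 3×1 + 0  (stop)
So 451/35 = [12; 1, 7, 1, 3].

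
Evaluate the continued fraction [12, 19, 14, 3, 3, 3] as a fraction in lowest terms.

108484/9001

Using pₖ = aₖpₖ₋₁ + pₖ₋₂ and qₖ = aₖqₖ₋₁ + qₖ₋₂:
  k=0: a=12, p=12, q=1
  k=1: a=19, p=229, q=19
  k=2: a=14, p=3218, q=267
  k=3: a=3, p=9883, q=820
  k=4: a=3, p=32867, q=2727
  k=5: a=3, p=108484, q=9001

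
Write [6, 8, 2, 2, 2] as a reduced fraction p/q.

Using pₖ = aₖpₖ₋₁ + pₖ₋₂ and qₖ = aₖqₖ₋₁ + qₖ₋₂:
  k=0: a=6, p=6, q=1
  k=1: a=8, p=49, q=8
  k=2: a=2, p=104, q=17
  k=3: a=2, p=257, q=42
  k=4: a=2, p=618, q=101

618/101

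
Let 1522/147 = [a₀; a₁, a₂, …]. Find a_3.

4

1522 = 10·147 + 52   →  a_0 = 10
147 = 2·52 + 43   →  a_1 = 2
52 = 1·43 + 9   →  a_2 = 1
43 = 4·9 + 7   →  a_3 = 4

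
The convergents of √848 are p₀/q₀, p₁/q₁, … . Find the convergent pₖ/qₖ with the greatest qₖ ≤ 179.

√848 = [29; 8, 3, 3, 3, 8, 58, …] (period length 6).
Convergents:
  p_0/q_0 = 29/1
  p_1/q_1 = 233/8
  p_2/q_2 = 728/25
  p_3/q_3 = 2417/83
  p_4/q_4 = 7979/274
q_3 = 83 ≤ 179 < 274 = q_4, so the answer is 2417/83.

2417/83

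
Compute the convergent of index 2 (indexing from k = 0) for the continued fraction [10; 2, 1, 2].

Using pₖ = aₖpₖ₋₁ + pₖ₋₂, qₖ = aₖqₖ₋₁ + qₖ₋₂ (with p₋₁=1, p₋₂=0, q₋₁=0, q₋₂=1):
  k=0: a=10, p=10, q=1
  k=1: a=2, p=21, q=2
  k=2: a=1, p=31, q=3

31/3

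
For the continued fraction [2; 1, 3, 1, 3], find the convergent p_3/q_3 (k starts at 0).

14/5

Using pₖ = aₖpₖ₋₁ + pₖ₋₂, qₖ = aₖqₖ₋₁ + qₖ₋₂ (with p₋₁=1, p₋₂=0, q₋₁=0, q₋₂=1):
  k=0: a=2, p=2, q=1
  k=1: a=1, p=3, q=1
  k=2: a=3, p=11, q=4
  k=3: a=1, p=14, q=5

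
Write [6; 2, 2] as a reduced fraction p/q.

Fold from the inside: start with 2/1.
  2 + 1/2 = 5/2
  6 + 2/5 = 32/5

32/5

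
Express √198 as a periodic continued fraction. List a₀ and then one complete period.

[14; 14, 28]

a₀ = ⌊√198⌋ = 14.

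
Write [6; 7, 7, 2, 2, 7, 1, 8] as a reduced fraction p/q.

121004/19707

Using pₖ = aₖpₖ₋₁ + pₖ₋₂ and qₖ = aₖqₖ₋₁ + qₖ₋₂:
  k=0: a=6, p=6, q=1
  k=1: a=7, p=43, q=7
  k=2: a=7, p=307, q=50
  k=3: a=2, p=657, q=107
  k=4: a=2, p=1621, q=264
  k=5: a=7, p=12004, q=1955
  k=6: a=1, p=13625, q=2219
  k=7: a=8, p=121004, q=19707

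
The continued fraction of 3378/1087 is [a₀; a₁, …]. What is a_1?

9

3378 = 3·1087 + 117   →  a_0 = 3
1087 = 9·117 + 34   →  a_1 = 9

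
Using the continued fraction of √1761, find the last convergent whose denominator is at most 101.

√1761 = [41; 1, 26, 1, 82, …] (period length 4).
Convergents:
  p_0/q_0 = 41/1
  p_1/q_1 = 42/1
  p_2/q_2 = 1133/27
  p_3/q_3 = 1175/28
  p_4/q_4 = 97483/2323
q_3 = 28 ≤ 101 < 2323 = q_4, so the answer is 1175/28.

1175/28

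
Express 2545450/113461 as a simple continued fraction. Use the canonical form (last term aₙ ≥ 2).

2545450 = 22×113461 + 49308
113461 = 2×49308 + 14845
49308 = 3×14845 + 4773
14845 = 3×4773 + 526
4773 = 9×526 + 39
526 = 13×39 + 19
39 = 2×19 + 1
19 = 19×1 + 0  (stop)
So 2545450/113461 = [22; 2, 3, 3, 9, 13, 2, 19].

[22; 2, 3, 3, 9, 13, 2, 19]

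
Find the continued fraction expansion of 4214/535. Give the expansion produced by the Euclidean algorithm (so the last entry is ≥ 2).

4214 = 7·535 + 469
535 = 1·469 + 66
469 = 7·66 + 7
66 = 9·7 + 3
7 = 2·3 + 1
3 = 3·1 + 0  (stop)
So 4214/535 = [7; 1, 7, 9, 2, 3].

[7; 1, 7, 9, 2, 3]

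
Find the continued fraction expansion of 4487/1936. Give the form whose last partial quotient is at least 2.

4487 = 2×1936 + 615
1936 = 3×615 + 91
615 = 6×91 + 69
91 = 1×69 + 22
69 = 3×22 + 3
22 = 7×3 + 1
3 = 3×1 + 0  (stop)
So 4487/1936 = [2; 3, 6, 1, 3, 7, 3].

[2; 3, 6, 1, 3, 7, 3]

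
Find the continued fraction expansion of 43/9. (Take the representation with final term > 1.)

43 = 4·9 + 7
9 = 1·7 + 2
7 = 3·2 + 1
2 = 2·1 + 0  (stop)
So 43/9 = [4; 1, 3, 2].

[4; 1, 3, 2]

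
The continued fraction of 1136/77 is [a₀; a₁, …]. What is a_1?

1

1136 = 14·77 + 58   →  a_0 = 14
77 = 1·58 + 19   →  a_1 = 1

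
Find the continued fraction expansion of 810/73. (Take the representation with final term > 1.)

[11; 10, 2, 3]

810 = 11*73 + 7
73 = 10*7 + 3
7 = 2*3 + 1
3 = 3*1 + 0  (stop)
So 810/73 = [11; 10, 2, 3].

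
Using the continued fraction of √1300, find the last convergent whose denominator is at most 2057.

√1300 = [36; 18, 72, …] (period length 2).
Convergents:
  p_0/q_0 = 36/1
  p_1/q_1 = 649/18
  p_2/q_2 = 46764/1297
  p_3/q_3 = 842401/23364
q_2 = 1297 ≤ 2057 < 23364 = q_3, so the answer is 46764/1297.

46764/1297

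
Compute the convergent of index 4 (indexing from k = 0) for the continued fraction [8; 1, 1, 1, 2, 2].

69/8

Using pₖ = aₖpₖ₋₁ + pₖ₋₂, qₖ = aₖqₖ₋₁ + qₖ₋₂ (with p₋₁=1, p₋₂=0, q₋₁=0, q₋₂=1):
  k=0: a=8, p=8, q=1
  k=1: a=1, p=9, q=1
  k=2: a=1, p=17, q=2
  k=3: a=1, p=26, q=3
  k=4: a=2, p=69, q=8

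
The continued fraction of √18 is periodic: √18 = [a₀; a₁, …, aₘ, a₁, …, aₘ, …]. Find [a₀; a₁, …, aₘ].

[4; 4, 8]

a₀ = ⌊√18⌋ = 4.
With m₀=0, d₀=1 and mₖ₊₁ = dₖaₖ − mₖ, dₖ₊₁ = (n − mₖ₊₁²)/dₖ, aₖ₊₁ = ⌊(a₀+mₖ₊₁)/dₖ₊₁⌋:
  k=1: m=4, d=2, a=4
  k=2: m=4, d=1, a=8
d=1 and a=2a₀=8 at k=2, so the next step gives (m, d) = (4, 2) again — its k=1 value — and the period has length 2.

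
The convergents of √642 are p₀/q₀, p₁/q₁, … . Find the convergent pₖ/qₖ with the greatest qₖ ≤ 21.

76/3

√642 = [25; 2, 1, 24, 1, 2, 50, …] (period length 6).
Convergents:
  p_0/q_0 = 25/1
  p_1/q_1 = 51/2
  p_2/q_2 = 76/3
  p_3/q_3 = 1875/74
q_2 = 3 ≤ 21 < 74 = q_3, so the answer is 76/3.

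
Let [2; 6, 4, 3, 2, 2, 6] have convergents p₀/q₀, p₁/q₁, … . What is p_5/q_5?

983/455

Using pₖ = aₖpₖ₋₁ + pₖ₋₂, qₖ = aₖqₖ₋₁ + qₖ₋₂ (with p₋₁=1, p₋₂=0, q₋₁=0, q₋₂=1):
  k=0: a=2, p=2, q=1
  k=1: a=6, p=13, q=6
  k=2: a=4, p=54, q=25
  k=3: a=3, p=175, q=81
  k=4: a=2, p=404, q=187
  k=5: a=2, p=983, q=455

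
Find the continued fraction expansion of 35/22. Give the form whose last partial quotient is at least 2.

[1; 1, 1, 2, 4]

35 = 1×22 + 13
22 = 1×13 + 9
13 = 1×9 + 4
9 = 2×4 + 1
4 = 4×1 + 0  (stop)
So 35/22 = [1; 1, 1, 2, 4].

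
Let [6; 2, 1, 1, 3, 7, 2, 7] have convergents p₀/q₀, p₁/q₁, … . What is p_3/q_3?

Using pₖ = aₖpₖ₋₁ + pₖ₋₂, qₖ = aₖqₖ₋₁ + qₖ₋₂ (with p₋₁=1, p₋₂=0, q₋₁=0, q₋₂=1):
  k=0: a=6, p=6, q=1
  k=1: a=2, p=13, q=2
  k=2: a=1, p=19, q=3
  k=3: a=1, p=32, q=5

32/5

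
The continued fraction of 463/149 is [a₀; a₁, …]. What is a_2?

463 = 3·149 + 16   →  a_0 = 3
149 = 9·16 + 5   →  a_1 = 9
16 = 3·5 + 1   →  a_2 = 3

3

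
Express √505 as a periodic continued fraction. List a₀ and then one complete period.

a₀ = ⌊√505⌋ = 22.
With m₀=0, d₀=1 and mₖ₊₁ = dₖaₖ − mₖ, dₖ₊₁ = (n − mₖ₊₁²)/dₖ, aₖ₊₁ = ⌊(a₀+mₖ₊₁)/dₖ₊₁⌋:
  k=1: m=22, d=21, a=2
  k=2: m=20, d=5, a=8
  k=3: m=20, d=21, a=2
  k=4: m=22, d=1, a=44
d=1 and a=2a₀=44 at k=4, so the next step gives (m, d) = (22, 21) again — its k=1 value — and the period has length 4.

[22; 2, 8, 2, 44]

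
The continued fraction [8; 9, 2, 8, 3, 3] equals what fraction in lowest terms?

Fold from the inside: start with 3/1.
  3 + 1/3 = 10/3
  8 + 3/10 = 83/10
  2 + 10/83 = 176/83
  9 + 83/176 = 1667/176
  8 + 176/1667 = 13512/1667

13512/1667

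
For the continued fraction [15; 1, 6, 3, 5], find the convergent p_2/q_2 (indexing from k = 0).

111/7

Using pₖ = aₖpₖ₋₁ + pₖ₋₂, qₖ = aₖqₖ₋₁ + qₖ₋₂ (with p₋₁=1, p₋₂=0, q₋₁=0, q₋₂=1):
  k=0: a=15, p=15, q=1
  k=1: a=1, p=16, q=1
  k=2: a=6, p=111, q=7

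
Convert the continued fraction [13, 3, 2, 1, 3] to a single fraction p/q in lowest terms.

492/37

Using pₖ = aₖpₖ₋₁ + pₖ₋₂ and qₖ = aₖqₖ₋₁ + qₖ₋₂:
  k=0: a=13, p=13, q=1
  k=1: a=3, p=40, q=3
  k=2: a=2, p=93, q=7
  k=3: a=1, p=133, q=10
  k=4: a=3, p=492, q=37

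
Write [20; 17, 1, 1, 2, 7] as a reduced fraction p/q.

Fold from the inside: start with 7/1.
  2 + 1/7 = 15/7
  1 + 7/15 = 22/15
  1 + 15/22 = 37/22
  17 + 22/37 = 651/37
  20 + 37/651 = 13057/651

13057/651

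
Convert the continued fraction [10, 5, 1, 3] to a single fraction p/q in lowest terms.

234/23

Using pₖ = aₖpₖ₋₁ + pₖ₋₂ and qₖ = aₖqₖ₋₁ + qₖ₋₂:
  k=0: a=10, p=10, q=1
  k=1: a=5, p=51, q=5
  k=2: a=1, p=61, q=6
  k=3: a=3, p=234, q=23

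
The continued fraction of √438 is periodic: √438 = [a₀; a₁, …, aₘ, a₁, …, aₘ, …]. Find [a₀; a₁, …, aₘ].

[20; 1, 12, 1, 40]

a₀ = ⌊√438⌋ = 20.
With m₀=0, d₀=1 and mₖ₊₁ = dₖaₖ − mₖ, dₖ₊₁ = (n − mₖ₊₁²)/dₖ, aₖ₊₁ = ⌊(a₀+mₖ₊₁)/dₖ₊₁⌋:
  k=1: m=20, d=38, a=1
  k=2: m=18, d=3, a=12
  k=3: m=18, d=38, a=1
  k=4: m=20, d=1, a=40
d=1 and a=2a₀=40 at k=4, so the next step gives (m, d) = (20, 38) again — its k=1 value — and the period has length 4.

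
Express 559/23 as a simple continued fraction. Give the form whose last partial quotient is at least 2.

[24; 3, 3, 2]

559 = 24×23 + 7
23 = 3×7 + 2
7 = 3×2 + 1
2 = 2×1 + 0  (stop)
So 559/23 = [24; 3, 3, 2].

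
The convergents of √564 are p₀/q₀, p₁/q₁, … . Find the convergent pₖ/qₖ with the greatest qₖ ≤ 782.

√564 = [23; 1, 2, 1, 46, …] (period length 4).
Convergents:
  p_0/q_0 = 23/1
  p_1/q_1 = 24/1
  p_2/q_2 = 71/3
  p_3/q_3 = 95/4
  p_4/q_4 = 4441/187
  p_5/q_5 = 4536/191
  p_6/q_6 = 13513/569
  p_7/q_7 = 18049/760
  p_8/q_8 = 843767/35529
q_7 = 760 ≤ 782 < 35529 = q_8, so the answer is 18049/760.

18049/760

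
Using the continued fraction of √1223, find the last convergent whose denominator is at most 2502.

85645/2449

√1223 = [34; 1, 33, 1, 68, …] (period length 4).
Convergents:
  p_0/q_0 = 34/1
  p_1/q_1 = 35/1
  p_2/q_2 = 1189/34
  p_3/q_3 = 1224/35
  p_4/q_4 = 84421/2414
  p_5/q_5 = 85645/2449
  p_6/q_6 = 2910706/83231
q_5 = 2449 ≤ 2502 < 83231 = q_6, so the answer is 85645/2449.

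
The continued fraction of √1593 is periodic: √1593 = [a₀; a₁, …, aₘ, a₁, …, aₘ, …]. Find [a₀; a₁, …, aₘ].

[39; 1, 10, 2, 2, 2, 10, 1, 78]

a₀ = ⌊√1593⌋ = 39.
With m₀=0, d₀=1 and mₖ₊₁ = dₖaₖ − mₖ, dₖ₊₁ = (n − mₖ₊₁²)/dₖ, aₖ₊₁ = ⌊(a₀+mₖ₊₁)/dₖ₊₁⌋:
  k=1: m=39, d=72, a=1
  k=2: m=33, d=7, a=10
  k=3: m=37, d=32, a=2
  k=4: m=27, d=27, a=2
  k=5: m=27, d=32, a=2
  k=6: m=37, d=7, a=10
  k=7: m=33, d=72, a=1
  k=8: m=39, d=1, a=78
d=1 and a=2a₀=78 at k=8, so the next step gives (m, d) = (39, 72) again — its k=1 value — and the period has length 8.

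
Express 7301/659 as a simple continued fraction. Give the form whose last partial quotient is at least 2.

[11; 12, 1, 2, 17]

7301 = 11·659 + 52
659 = 12·52 + 35
52 = 1·35 + 17
35 = 2·17 + 1
17 = 17·1 + 0  (stop)
So 7301/659 = [11; 12, 1, 2, 17].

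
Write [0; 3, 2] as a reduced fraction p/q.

Fold from the inside: start with 2/1.
  3 + 1/2 = 7/2
  0 + 2/7 = 2/7

2/7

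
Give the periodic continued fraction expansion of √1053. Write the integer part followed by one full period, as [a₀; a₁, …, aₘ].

[32; 2, 4, 2, 64]

a₀ = ⌊√1053⌋ = 32.
With m₀=0, d₀=1 and mₖ₊₁ = dₖaₖ − mₖ, dₖ₊₁ = (n − mₖ₊₁²)/dₖ, aₖ₊₁ = ⌊(a₀+mₖ₊₁)/dₖ₊₁⌋:
  k=1: m=32, d=29, a=2
  k=2: m=26, d=13, a=4
  k=3: m=26, d=29, a=2
  k=4: m=32, d=1, a=64
d=1 and a=2a₀=64 at k=4, so the next step gives (m, d) = (32, 29) again — its k=1 value — and the period has length 4.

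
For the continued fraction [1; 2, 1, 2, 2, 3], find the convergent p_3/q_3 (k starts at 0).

11/8

Using pₖ = aₖpₖ₋₁ + pₖ₋₂, qₖ = aₖqₖ₋₁ + qₖ₋₂ (with p₋₁=1, p₋₂=0, q₋₁=0, q₋₂=1):
  k=0: a=1, p=1, q=1
  k=1: a=2, p=3, q=2
  k=2: a=1, p=4, q=3
  k=3: a=2, p=11, q=8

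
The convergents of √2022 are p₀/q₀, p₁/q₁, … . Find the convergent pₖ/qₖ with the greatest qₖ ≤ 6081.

121365/2699

√2022 = [44; 1, 28, 1, 88, …] (period length 4).
Convergents:
  p_0/q_0 = 44/1
  p_1/q_1 = 45/1
  p_2/q_2 = 1304/29
  p_3/q_3 = 1349/30
  p_4/q_4 = 120016/2669
  p_5/q_5 = 121365/2699
  p_6/q_6 = 3518236/78241
q_5 = 2699 ≤ 6081 < 78241 = q_6, so the answer is 121365/2699.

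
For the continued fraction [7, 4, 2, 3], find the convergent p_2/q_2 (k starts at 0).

Using pₖ = aₖpₖ₋₁ + pₖ₋₂, qₖ = aₖqₖ₋₁ + qₖ₋₂ (with p₋₁=1, p₋₂=0, q₋₁=0, q₋₂=1):
  k=0: a=7, p=7, q=1
  k=1: a=4, p=29, q=4
  k=2: a=2, p=65, q=9

65/9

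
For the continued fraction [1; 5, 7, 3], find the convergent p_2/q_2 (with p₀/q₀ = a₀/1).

Using pₖ = aₖpₖ₋₁ + pₖ₋₂, qₖ = aₖqₖ₋₁ + qₖ₋₂ (with p₋₁=1, p₋₂=0, q₋₁=0, q₋₂=1):
  k=0: a=1, p=1, q=1
  k=1: a=5, p=6, q=5
  k=2: a=7, p=43, q=36

43/36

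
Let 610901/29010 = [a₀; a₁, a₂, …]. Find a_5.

610901 = 21·29010 + 1691   →  a_0 = 21
29010 = 17·1691 + 263   →  a_1 = 17
1691 = 6·263 + 113   →  a_2 = 6
263 = 2·113 + 37   →  a_3 = 2
113 = 3·37 + 2   →  a_4 = 3
37 = 18·2 + 1   →  a_5 = 18

18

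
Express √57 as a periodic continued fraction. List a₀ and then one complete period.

a₀ = ⌊√57⌋ = 7.
With m₀=0, d₀=1 and mₖ₊₁ = dₖaₖ − mₖ, dₖ₊₁ = (n − mₖ₊₁²)/dₖ, aₖ₊₁ = ⌊(a₀+mₖ₊₁)/dₖ₊₁⌋:
  k=1: m=7, d=8, a=1
  k=2: m=1, d=7, a=1
  k=3: m=6, d=3, a=4
  k=4: m=6, d=7, a=1
  k=5: m=1, d=8, a=1
  k=6: m=7, d=1, a=14
d=1 and a=2a₀=14 at k=6, so the next step gives (m, d) = (7, 8) again — its k=1 value — and the period has length 6.

[7; 1, 1, 4, 1, 1, 14]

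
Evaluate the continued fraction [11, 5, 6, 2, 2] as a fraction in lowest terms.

1847/165

Fold from the inside: start with 2/1.
  2 + 1/2 = 5/2
  6 + 2/5 = 32/5
  5 + 5/32 = 165/32
  11 + 32/165 = 1847/165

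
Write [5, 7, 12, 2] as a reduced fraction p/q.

910/177

Using pₖ = aₖpₖ₋₁ + pₖ₋₂ and qₖ = aₖqₖ₋₁ + qₖ₋₂:
  k=0: a=5, p=5, q=1
  k=1: a=7, p=36, q=7
  k=2: a=12, p=437, q=85
  k=3: a=2, p=910, q=177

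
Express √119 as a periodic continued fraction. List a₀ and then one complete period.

[10; 1, 9, 1, 20]

a₀ = ⌊√119⌋ = 10.
With m₀=0, d₀=1 and mₖ₊₁ = dₖaₖ − mₖ, dₖ₊₁ = (n − mₖ₊₁²)/dₖ, aₖ₊₁ = ⌊(a₀+mₖ₊₁)/dₖ₊₁⌋:
  k=1: m=10, d=19, a=1
  k=2: m=9, d=2, a=9
  k=3: m=9, d=19, a=1
  k=4: m=10, d=1, a=20
d=1 and a=2a₀=20 at k=4, so the next step gives (m, d) = (10, 19) again — its k=1 value — and the period has length 4.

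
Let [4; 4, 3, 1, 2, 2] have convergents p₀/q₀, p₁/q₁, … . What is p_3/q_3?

Using pₖ = aₖpₖ₋₁ + pₖ₋₂, qₖ = aₖqₖ₋₁ + qₖ₋₂ (with p₋₁=1, p₋₂=0, q₋₁=0, q₋₂=1):
  k=0: a=4, p=4, q=1
  k=1: a=4, p=17, q=4
  k=2: a=3, p=55, q=13
  k=3: a=1, p=72, q=17

72/17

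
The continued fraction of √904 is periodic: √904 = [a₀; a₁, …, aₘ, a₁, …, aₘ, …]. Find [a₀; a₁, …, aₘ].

[30; 15, 60]

a₀ = ⌊√904⌋ = 30.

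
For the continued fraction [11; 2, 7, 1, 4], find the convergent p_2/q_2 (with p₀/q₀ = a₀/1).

172/15

Using pₖ = aₖpₖ₋₁ + pₖ₋₂, qₖ = aₖqₖ₋₁ + qₖ₋₂ (with p₋₁=1, p₋₂=0, q₋₁=0, q₋₂=1):
  k=0: a=11, p=11, q=1
  k=1: a=2, p=23, q=2
  k=2: a=7, p=172, q=15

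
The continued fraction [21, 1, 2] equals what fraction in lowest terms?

Fold from the inside: start with 2/1.
  1 + 1/2 = 3/2
  21 + 2/3 = 65/3

65/3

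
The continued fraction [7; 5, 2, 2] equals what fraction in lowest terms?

Fold from the inside: start with 2/1.
  2 + 1/2 = 5/2
  5 + 2/5 = 27/5
  7 + 5/27 = 194/27

194/27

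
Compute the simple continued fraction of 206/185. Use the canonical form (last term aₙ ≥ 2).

[1; 8, 1, 4, 4]

206 = 1×185 + 21
185 = 8×21 + 17
21 = 1×17 + 4
17 = 4×4 + 1
4 = 4×1 + 0  (stop)
So 206/185 = [1; 8, 1, 4, 4].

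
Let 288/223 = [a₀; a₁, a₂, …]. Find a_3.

3

288 = 1·223 + 65   →  a_0 = 1
223 = 3·65 + 28   →  a_1 = 3
65 = 2·28 + 9   →  a_2 = 2
28 = 3·9 + 1   →  a_3 = 3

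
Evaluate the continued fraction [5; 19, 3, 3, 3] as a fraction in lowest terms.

Fold from the inside: start with 3/1.
  3 + 1/3 = 10/3
  3 + 3/10 = 33/10
  19 + 10/33 = 637/33
  5 + 33/637 = 3218/637

3218/637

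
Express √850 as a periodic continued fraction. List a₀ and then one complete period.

a₀ = ⌊√850⌋ = 29.
With m₀=0, d₀=1 and mₖ₊₁ = dₖaₖ − mₖ, dₖ₊₁ = (n − mₖ₊₁²)/dₖ, aₖ₊₁ = ⌊(a₀+mₖ₊₁)/dₖ₊₁⌋:
  k=1: m=29, d=9, a=6
  k=2: m=25, d=25, a=2
  k=3: m=25, d=9, a=6
  k=4: m=29, d=1, a=58
d=1 and a=2a₀=58 at k=4, so the next step gives (m, d) = (29, 9) again — its k=1 value — and the period has length 4.

[29; 6, 2, 6, 58]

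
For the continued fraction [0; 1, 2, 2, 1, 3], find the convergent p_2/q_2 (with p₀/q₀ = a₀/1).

2/3

Using pₖ = aₖpₖ₋₁ + pₖ₋₂, qₖ = aₖqₖ₋₁ + qₖ₋₂ (with p₋₁=1, p₋₂=0, q₋₁=0, q₋₂=1):
  k=0: a=0, p=0, q=1
  k=1: a=1, p=1, q=1
  k=2: a=2, p=2, q=3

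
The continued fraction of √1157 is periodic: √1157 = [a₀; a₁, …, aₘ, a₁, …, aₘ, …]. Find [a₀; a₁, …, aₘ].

[34; 68]

a₀ = ⌊√1157⌋ = 34.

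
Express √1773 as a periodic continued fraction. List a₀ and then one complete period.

a₀ = ⌊√1773⌋ = 42.
With m₀=0, d₀=1 and mₖ₊₁ = dₖaₖ − mₖ, dₖ₊₁ = (n − mₖ₊₁²)/dₖ, aₖ₊₁ = ⌊(a₀+mₖ₊₁)/dₖ₊₁⌋:
  k=1: m=42, d=9, a=9
  k=2: m=39, d=28, a=2
  k=3: m=17, d=53, a=1
  k=4: m=36, d=9, a=8
  k=5: m=36, d=53, a=1
  k=6: m=17, d=28, a=2
  k=7: m=39, d=9, a=9
  k=8: m=42, d=1, a=84
d=1 and a=2a₀=84 at k=8, so the next step gives (m, d) = (42, 9) again — its k=1 value — and the period has length 8.

[42; 9, 2, 1, 8, 1, 2, 9, 84]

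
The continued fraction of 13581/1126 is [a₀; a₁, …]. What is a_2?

3

13581 = 12·1126 + 69   →  a_0 = 12
1126 = 16·69 + 22   →  a_1 = 16
69 = 3·22 + 3   →  a_2 = 3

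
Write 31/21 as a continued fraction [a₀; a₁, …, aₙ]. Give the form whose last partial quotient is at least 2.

[1; 2, 10]

31 = 1·21 + 10
21 = 2·10 + 1
10 = 10·1 + 0  (stop)
So 31/21 = [1; 2, 10].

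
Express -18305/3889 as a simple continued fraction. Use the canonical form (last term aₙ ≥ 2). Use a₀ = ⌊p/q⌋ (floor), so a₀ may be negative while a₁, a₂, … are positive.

-18305 = -5·3889 + 1140
3889 = 3·1140 + 469
1140 = 2·469 + 202
469 = 2·202 + 65
202 = 3·65 + 7
65 = 9·7 + 2
7 = 3·2 + 1
2 = 2·1 + 0  (stop)
So -18305/3889 = [-5; 3, 2, 2, 3, 9, 3, 2].

[-5; 3, 2, 2, 3, 9, 3, 2]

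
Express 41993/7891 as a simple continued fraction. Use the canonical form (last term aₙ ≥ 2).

[5; 3, 9, 6, 6, 2, 3]

41993 = 5*7891 + 2538
7891 = 3*2538 + 277
2538 = 9*277 + 45
277 = 6*45 + 7
45 = 6*7 + 3
7 = 2*3 + 1
3 = 3*1 + 0  (stop)
So 41993/7891 = [5; 3, 9, 6, 6, 2, 3].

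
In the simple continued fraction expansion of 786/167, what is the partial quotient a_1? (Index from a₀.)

1

786 = 4·167 + 118   →  a_0 = 4
167 = 1·118 + 49   →  a_1 = 1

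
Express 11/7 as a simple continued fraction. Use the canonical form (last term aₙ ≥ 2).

[1; 1, 1, 3]

11 = 1*7 + 4
7 = 1*4 + 3
4 = 1*3 + 1
3 = 3*1 + 0  (stop)
So 11/7 = [1; 1, 1, 3].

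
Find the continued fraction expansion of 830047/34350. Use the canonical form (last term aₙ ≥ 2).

[24; 6, 12, 15, 10, 3]

830047 = 24×34350 + 5647
34350 = 6×5647 + 468
5647 = 12×468 + 31
468 = 15×31 + 3
31 = 10×3 + 1
3 = 3×1 + 0  (stop)
So 830047/34350 = [24; 6, 12, 15, 10, 3].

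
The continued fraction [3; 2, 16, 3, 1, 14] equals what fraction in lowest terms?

6890/1977

Fold from the inside: start with 14/1.
  1 + 1/14 = 15/14
  3 + 14/15 = 59/15
  16 + 15/59 = 959/59
  2 + 59/959 = 1977/959
  3 + 959/1977 = 6890/1977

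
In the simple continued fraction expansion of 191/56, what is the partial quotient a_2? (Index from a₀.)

2

191 = 3·56 + 23   →  a_0 = 3
56 = 2·23 + 10   →  a_1 = 2
23 = 2·10 + 3   →  a_2 = 2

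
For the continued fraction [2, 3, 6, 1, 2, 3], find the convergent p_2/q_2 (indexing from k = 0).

Using pₖ = aₖpₖ₋₁ + pₖ₋₂, qₖ = aₖqₖ₋₁ + qₖ₋₂ (with p₋₁=1, p₋₂=0, q₋₁=0, q₋₂=1):
  k=0: a=2, p=2, q=1
  k=1: a=3, p=7, q=3
  k=2: a=6, p=44, q=19

44/19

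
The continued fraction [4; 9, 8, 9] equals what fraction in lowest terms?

Using pₖ = aₖpₖ₋₁ + pₖ₋₂ and qₖ = aₖqₖ₋₁ + qₖ₋₂:
  k=0: a=4, p=4, q=1
  k=1: a=9, p=37, q=9
  k=2: a=8, p=300, q=73
  k=3: a=9, p=2737, q=666

2737/666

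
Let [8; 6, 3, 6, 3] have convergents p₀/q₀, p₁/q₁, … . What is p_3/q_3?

Using pₖ = aₖpₖ₋₁ + pₖ₋₂, qₖ = aₖqₖ₋₁ + qₖ₋₂ (with p₋₁=1, p₋₂=0, q₋₁=0, q₋₂=1):
  k=0: a=8, p=8, q=1
  k=1: a=6, p=49, q=6
  k=2: a=3, p=155, q=19
  k=3: a=6, p=979, q=120

979/120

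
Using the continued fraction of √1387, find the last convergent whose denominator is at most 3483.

√1387 = [37; 4, 8, 37, 8, 4, 74, …] (period length 6).
Convergents:
  p_0/q_0 = 37/1
  p_1/q_1 = 149/4
  p_2/q_2 = 1229/33
  p_3/q_3 = 45622/1225
  p_4/q_4 = 366205/9833
q_3 = 1225 ≤ 3483 < 9833 = q_4, so the answer is 45622/1225.

45622/1225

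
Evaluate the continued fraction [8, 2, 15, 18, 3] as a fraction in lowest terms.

Using pₖ = aₖpₖ₋₁ + pₖ₋₂ and qₖ = aₖqₖ₋₁ + qₖ₋₂:
  k=0: a=8, p=8, q=1
  k=1: a=2, p=17, q=2
  k=2: a=15, p=263, q=31
  k=3: a=18, p=4751, q=560
  k=4: a=3, p=14516, q=1711

14516/1711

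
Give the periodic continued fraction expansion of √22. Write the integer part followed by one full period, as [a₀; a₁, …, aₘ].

a₀ = ⌊√22⌋ = 4.
With m₀=0, d₀=1 and mₖ₊₁ = dₖaₖ − mₖ, dₖ₊₁ = (n − mₖ₊₁²)/dₖ, aₖ₊₁ = ⌊(a₀+mₖ₊₁)/dₖ₊₁⌋:
  k=1: m=4, d=6, a=1
  k=2: m=2, d=3, a=2
  k=3: m=4, d=2, a=4
  k=4: m=4, d=3, a=2
  k=5: m=2, d=6, a=1
  k=6: m=4, d=1, a=8
d=1 and a=2a₀=8 at k=6, so the next step gives (m, d) = (4, 6) again — its k=1 value — and the period has length 6.

[4; 1, 2, 4, 2, 1, 8]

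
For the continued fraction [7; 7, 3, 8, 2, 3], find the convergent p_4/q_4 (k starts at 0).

Using pₖ = aₖpₖ₋₁ + pₖ₋₂, qₖ = aₖqₖ₋₁ + qₖ₋₂ (with p₋₁=1, p₋₂=0, q₋₁=0, q₋₂=1):
  k=0: a=7, p=7, q=1
  k=1: a=7, p=50, q=7
  k=2: a=3, p=157, q=22
  k=3: a=8, p=1306, q=183
  k=4: a=2, p=2769, q=388

2769/388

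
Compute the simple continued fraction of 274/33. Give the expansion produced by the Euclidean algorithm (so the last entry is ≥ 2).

[8; 3, 3, 3]

274 = 8×33 + 10
33 = 3×10 + 3
10 = 3×3 + 1
3 = 3×1 + 0  (stop)
So 274/33 = [8; 3, 3, 3].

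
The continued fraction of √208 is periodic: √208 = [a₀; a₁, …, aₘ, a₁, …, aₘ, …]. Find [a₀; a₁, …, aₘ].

[14; 2, 2, 1, 2, 2, 28]

a₀ = ⌊√208⌋ = 14.
With m₀=0, d₀=1 and mₖ₊₁ = dₖaₖ − mₖ, dₖ₊₁ = (n − mₖ₊₁²)/dₖ, aₖ₊₁ = ⌊(a₀+mₖ₊₁)/dₖ₊₁⌋:
  k=1: m=14, d=12, a=2
  k=2: m=10, d=9, a=2
  k=3: m=8, d=16, a=1
  k=4: m=8, d=9, a=2
  k=5: m=10, d=12, a=2
  k=6: m=14, d=1, a=28
d=1 and a=2a₀=28 at k=6, so the next step gives (m, d) = (14, 12) again — its k=1 value — and the period has length 6.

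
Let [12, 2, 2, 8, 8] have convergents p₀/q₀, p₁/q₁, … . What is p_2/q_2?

62/5

Using pₖ = aₖpₖ₋₁ + pₖ₋₂, qₖ = aₖqₖ₋₁ + qₖ₋₂ (with p₋₁=1, p₋₂=0, q₋₁=0, q₋₂=1):
  k=0: a=12, p=12, q=1
  k=1: a=2, p=25, q=2
  k=2: a=2, p=62, q=5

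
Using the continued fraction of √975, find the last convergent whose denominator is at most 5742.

77719/2489

√975 = [31; 4, 2, 4, 62, …] (period length 4).
Convergents:
  p_0/q_0 = 31/1
  p_1/q_1 = 125/4
  p_2/q_2 = 281/9
  p_3/q_3 = 1249/40
  p_4/q_4 = 77719/2489
  p_5/q_5 = 312125/9996
q_4 = 2489 ≤ 5742 < 9996 = q_5, so the answer is 77719/2489.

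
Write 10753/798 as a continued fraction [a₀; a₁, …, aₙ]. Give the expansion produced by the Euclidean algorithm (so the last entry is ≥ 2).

10753 = 13*798 + 379
798 = 2*379 + 40
379 = 9*40 + 19
40 = 2*19 + 2
19 = 9*2 + 1
2 = 2*1 + 0  (stop)
So 10753/798 = [13; 2, 9, 2, 9, 2].

[13; 2, 9, 2, 9, 2]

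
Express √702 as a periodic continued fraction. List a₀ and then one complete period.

a₀ = ⌊√702⌋ = 26.
With m₀=0, d₀=1 and mₖ₊₁ = dₖaₖ − mₖ, dₖ₊₁ = (n − mₖ₊₁²)/dₖ, aₖ₊₁ = ⌊(a₀+mₖ₊₁)/dₖ₊₁⌋:
  k=1: m=26, d=26, a=2
  k=2: m=26, d=1, a=52
d=1 and a=2a₀=52 at k=2, so the next step gives (m, d) = (26, 26) again — its k=1 value — and the period has length 2.

[26; 2, 52]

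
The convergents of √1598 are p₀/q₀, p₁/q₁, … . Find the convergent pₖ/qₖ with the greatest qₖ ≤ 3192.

126281/3159

√1598 = [39; 1, 38, 1, 78, …] (period length 4).
Convergents:
  p_0/q_0 = 39/1
  p_1/q_1 = 40/1
  p_2/q_2 = 1559/39
  p_3/q_3 = 1599/40
  p_4/q_4 = 126281/3159
  p_5/q_5 = 127880/3199
q_4 = 3159 ≤ 3192 < 3199 = q_5, so the answer is 126281/3159.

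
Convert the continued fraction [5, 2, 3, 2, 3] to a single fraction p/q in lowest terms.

Fold from the inside: start with 3/1.
  2 + 1/3 = 7/3
  3 + 3/7 = 24/7
  2 + 7/24 = 55/24
  5 + 24/55 = 299/55

299/55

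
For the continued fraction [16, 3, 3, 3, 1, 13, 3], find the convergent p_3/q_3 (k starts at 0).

Using pₖ = aₖpₖ₋₁ + pₖ₋₂, qₖ = aₖqₖ₋₁ + qₖ₋₂ (with p₋₁=1, p₋₂=0, q₋₁=0, q₋₂=1):
  k=0: a=16, p=16, q=1
  k=1: a=3, p=49, q=3
  k=2: a=3, p=163, q=10
  k=3: a=3, p=538, q=33

538/33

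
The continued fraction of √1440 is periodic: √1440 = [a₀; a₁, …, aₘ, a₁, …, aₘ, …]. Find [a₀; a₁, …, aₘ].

[37; 1, 17, 1, 74]

a₀ = ⌊√1440⌋ = 37.
With m₀=0, d₀=1 and mₖ₊₁ = dₖaₖ − mₖ, dₖ₊₁ = (n − mₖ₊₁²)/dₖ, aₖ₊₁ = ⌊(a₀+mₖ₊₁)/dₖ₊₁⌋:
  k=1: m=37, d=71, a=1
  k=2: m=34, d=4, a=17
  k=3: m=34, d=71, a=1
  k=4: m=37, d=1, a=74
d=1 and a=2a₀=74 at k=4, so the next step gives (m, d) = (37, 71) again — its k=1 value — and the period has length 4.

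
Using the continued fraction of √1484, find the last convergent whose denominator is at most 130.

√1484 = [38; 1, 1, 10, 1, 1, 76, …] (period length 6).
Convergents:
  p_0/q_0 = 38/1
  p_1/q_1 = 39/1
  p_2/q_2 = 77/2
  p_3/q_3 = 809/21
  p_4/q_4 = 886/23
  p_5/q_5 = 1695/44
  p_6/q_6 = 129706/3367
q_5 = 44 ≤ 130 < 3367 = q_6, so the answer is 1695/44.

1695/44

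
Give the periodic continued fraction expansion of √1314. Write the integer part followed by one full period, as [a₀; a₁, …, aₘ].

a₀ = ⌊√1314⌋ = 36.
With m₀=0, d₀=1 and mₖ₊₁ = dₖaₖ − mₖ, dₖ₊₁ = (n − mₖ₊₁²)/dₖ, aₖ₊₁ = ⌊(a₀+mₖ₊₁)/dₖ₊₁⌋:
  k=1: m=36, d=18, a=4
  k=2: m=36, d=1, a=72
d=1 and a=2a₀=72 at k=2, so the next step gives (m, d) = (36, 18) again — its k=1 value — and the period has length 2.

[36; 4, 72]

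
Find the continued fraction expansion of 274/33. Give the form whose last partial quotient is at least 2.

274 = 8·33 + 10
33 = 3·10 + 3
10 = 3·3 + 1
3 = 3·1 + 0  (stop)
So 274/33 = [8; 3, 3, 3].

[8; 3, 3, 3]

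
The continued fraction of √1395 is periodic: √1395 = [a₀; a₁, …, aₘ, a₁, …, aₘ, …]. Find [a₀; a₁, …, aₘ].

a₀ = ⌊√1395⌋ = 37.
With m₀=0, d₀=1 and mₖ₊₁ = dₖaₖ − mₖ, dₖ₊₁ = (n − mₖ₊₁²)/dₖ, aₖ₊₁ = ⌊(a₀+mₖ₊₁)/dₖ₊₁⌋:
  k=1: m=37, d=26, a=2
  k=2: m=15, d=45, a=1
  k=3: m=30, d=11, a=6
  k=4: m=36, d=9, a=8
  k=5: m=36, d=11, a=6
  k=6: m=30, d=45, a=1
  k=7: m=15, d=26, a=2
  k=8: m=37, d=1, a=74
d=1 and a=2a₀=74 at k=8, so the next step gives (m, d) = (37, 26) again — its k=1 value — and the period has length 8.

[37; 2, 1, 6, 8, 6, 1, 2, 74]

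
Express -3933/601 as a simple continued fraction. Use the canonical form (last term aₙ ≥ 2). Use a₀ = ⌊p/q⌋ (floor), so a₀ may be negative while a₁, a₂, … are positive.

-3933 = -7·601 + 274
601 = 2·274 + 53
274 = 5·53 + 9
53 = 5·9 + 8
9 = 1·8 + 1
8 = 8·1 + 0  (stop)
So -3933/601 = [-7; 2, 5, 5, 1, 8].

[-7; 2, 5, 5, 1, 8]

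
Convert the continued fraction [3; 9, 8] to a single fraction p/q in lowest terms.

Using pₖ = aₖpₖ₋₁ + pₖ₋₂ and qₖ = aₖqₖ₋₁ + qₖ₋₂:
  k=0: a=3, p=3, q=1
  k=1: a=9, p=28, q=9
  k=2: a=8, p=227, q=73

227/73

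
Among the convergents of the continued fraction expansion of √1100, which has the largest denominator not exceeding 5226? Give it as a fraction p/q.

79201/2388

√1100 = [33; 6, 66, …] (period length 2).
Convergents:
  p_0/q_0 = 33/1
  p_1/q_1 = 199/6
  p_2/q_2 = 13167/397
  p_3/q_3 = 79201/2388
  p_4/q_4 = 5240433/158005
q_3 = 2388 ≤ 5226 < 158005 = q_4, so the answer is 79201/2388.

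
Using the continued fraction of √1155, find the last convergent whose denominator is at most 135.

2311/68

√1155 = [33; 1, 66, …] (period length 2).
Convergents:
  p_0/q_0 = 33/1
  p_1/q_1 = 34/1
  p_2/q_2 = 2277/67
  p_3/q_3 = 2311/68
  p_4/q_4 = 154803/4555
q_3 = 68 ≤ 135 < 4555 = q_4, so the answer is 2311/68.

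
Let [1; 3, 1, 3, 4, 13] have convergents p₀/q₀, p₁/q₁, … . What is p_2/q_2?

Using pₖ = aₖpₖ₋₁ + pₖ₋₂, qₖ = aₖqₖ₋₁ + qₖ₋₂ (with p₋₁=1, p₋₂=0, q₋₁=0, q₋₂=1):
  k=0: a=1, p=1, q=1
  k=1: a=3, p=4, q=3
  k=2: a=1, p=5, q=4

5/4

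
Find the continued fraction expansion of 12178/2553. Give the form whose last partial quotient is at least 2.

[4; 1, 3, 2, 1, 6, 3, 9]

12178 = 4×2553 + 1966
2553 = 1×1966 + 587
1966 = 3×587 + 205
587 = 2×205 + 177
205 = 1×177 + 28
177 = 6×28 + 9
28 = 3×9 + 1
9 = 9×1 + 0  (stop)
So 12178/2553 = [4; 1, 3, 2, 1, 6, 3, 9].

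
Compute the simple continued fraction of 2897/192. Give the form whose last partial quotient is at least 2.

2897 = 15×192 + 17
192 = 11×17 + 5
17 = 3×5 + 2
5 = 2×2 + 1
2 = 2×1 + 0  (stop)
So 2897/192 = [15; 11, 3, 2, 2].

[15; 11, 3, 2, 2]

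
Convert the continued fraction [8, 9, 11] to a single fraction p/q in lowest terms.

Using pₖ = aₖpₖ₋₁ + pₖ₋₂ and qₖ = aₖqₖ₋₁ + qₖ₋₂:
  k=0: a=8, p=8, q=1
  k=1: a=9, p=73, q=9
  k=2: a=11, p=811, q=100

811/100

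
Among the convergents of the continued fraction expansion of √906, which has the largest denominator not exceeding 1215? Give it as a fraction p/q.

18090/601

√906 = [30; 10, 60, …] (period length 2).
Convergents:
  p_0/q_0 = 30/1
  p_1/q_1 = 301/10
  p_2/q_2 = 18090/601
  p_3/q_3 = 181201/6020
q_2 = 601 ≤ 1215 < 6020 = q_3, so the answer is 18090/601.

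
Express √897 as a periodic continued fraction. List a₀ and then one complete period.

a₀ = ⌊√897⌋ = 29.
With m₀=0, d₀=1 and mₖ₊₁ = dₖaₖ − mₖ, dₖ₊₁ = (n − mₖ₊₁²)/dₖ, aₖ₊₁ = ⌊(a₀+mₖ₊₁)/dₖ₊₁⌋:
  k=1: m=29, d=56, a=1
  k=2: m=27, d=3, a=18
  k=3: m=27, d=56, a=1
  k=4: m=29, d=1, a=58
d=1 and a=2a₀=58 at k=4, so the next step gives (m, d) = (29, 56) again — its k=1 value — and the period has length 4.

[29; 1, 18, 1, 58]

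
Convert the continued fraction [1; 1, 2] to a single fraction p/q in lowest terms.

5/3

Using pₖ = aₖpₖ₋₁ + pₖ₋₂ and qₖ = aₖqₖ₋₁ + qₖ₋₂:
  k=0: a=1, p=1, q=1
  k=1: a=1, p=2, q=1
  k=2: a=2, p=5, q=3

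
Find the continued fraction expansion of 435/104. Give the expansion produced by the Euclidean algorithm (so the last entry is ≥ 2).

[4; 5, 2, 9]

435 = 4*104 + 19
104 = 5*19 + 9
19 = 2*9 + 1
9 = 9*1 + 0  (stop)
So 435/104 = [4; 5, 2, 9].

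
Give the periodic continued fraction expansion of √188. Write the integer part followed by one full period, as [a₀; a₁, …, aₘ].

[13; 1, 2, 2, 6, 2, 2, 1, 26]

a₀ = ⌊√188⌋ = 13.
With m₀=0, d₀=1 and mₖ₊₁ = dₖaₖ − mₖ, dₖ₊₁ = (n − mₖ₊₁²)/dₖ, aₖ₊₁ = ⌊(a₀+mₖ₊₁)/dₖ₊₁⌋:
  k=1: m=13, d=19, a=1
  k=2: m=6, d=8, a=2
  k=3: m=10, d=11, a=2
  k=4: m=12, d=4, a=6
  k=5: m=12, d=11, a=2
  k=6: m=10, d=8, a=2
  k=7: m=6, d=19, a=1
  k=8: m=13, d=1, a=26
d=1 and a=2a₀=26 at k=8, so the next step gives (m, d) = (13, 19) again — its k=1 value — and the period has length 8.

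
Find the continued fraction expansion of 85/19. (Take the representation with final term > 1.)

[4; 2, 9]

85 = 4·19 + 9
19 = 2·9 + 1
9 = 9·1 + 0  (stop)
So 85/19 = [4; 2, 9].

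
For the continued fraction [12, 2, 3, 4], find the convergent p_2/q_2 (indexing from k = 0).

Using pₖ = aₖpₖ₋₁ + pₖ₋₂, qₖ = aₖqₖ₋₁ + qₖ₋₂ (with p₋₁=1, p₋₂=0, q₋₁=0, q₋₂=1):
  k=0: a=12, p=12, q=1
  k=1: a=2, p=25, q=2
  k=2: a=3, p=87, q=7

87/7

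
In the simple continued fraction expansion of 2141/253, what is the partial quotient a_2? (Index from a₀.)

6

2141 = 8·253 + 117   →  a_0 = 8
253 = 2·117 + 19   →  a_1 = 2
117 = 6·19 + 3   →  a_2 = 6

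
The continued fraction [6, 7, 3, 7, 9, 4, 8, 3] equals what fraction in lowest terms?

954481/155538

Using pₖ = aₖpₖ₋₁ + pₖ₋₂ and qₖ = aₖqₖ₋₁ + qₖ₋₂:
  k=0: a=6, p=6, q=1
  k=1: a=7, p=43, q=7
  k=2: a=3, p=135, q=22
  k=3: a=7, p=988, q=161
  k=4: a=9, p=9027, q=1471
  k=5: a=4, p=37096, q=6045
  k=6: a=8, p=305795, q=49831
  k=7: a=3, p=954481, q=155538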